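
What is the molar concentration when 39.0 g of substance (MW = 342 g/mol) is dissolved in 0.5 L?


C = (mass / MW) / volume
C = (39.0 / 342) / 0.5
C = 0.2281 M

0.2281 M


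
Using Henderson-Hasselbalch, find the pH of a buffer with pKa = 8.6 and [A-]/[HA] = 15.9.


pH = pKa + log10([A-]/[HA])
pH = 8.6 + log10(15.9)
pH = 9.8014

9.8014


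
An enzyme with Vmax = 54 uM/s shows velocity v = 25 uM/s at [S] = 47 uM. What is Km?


Km = [S] * (Vmax - v) / v
Km = 47 * (54 - 25) / 25
Km = 54.52 uM

54.52 uM


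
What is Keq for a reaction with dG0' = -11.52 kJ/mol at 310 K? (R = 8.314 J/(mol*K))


Keq = exp(-dG0 * 1000 / (R * T))
Keq = exp(-(-11.52) * 1000 / (8.314 * 310))
Keq = 87.3327

87.3327


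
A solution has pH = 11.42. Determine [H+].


[H+] = 10^(-pH)
[H+] = 10^(-11.42)
[H+] = 3.802e-12 M

3.802e-12 M


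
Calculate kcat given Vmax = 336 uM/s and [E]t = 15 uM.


kcat = Vmax / [E]t
kcat = 336 / 15
kcat = 22.4 s^-1

22.4 s^-1


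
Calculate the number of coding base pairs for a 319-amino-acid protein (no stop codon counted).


Each amino acid = 1 codon = 3 bp
bp = 319 * 3 = 957 bp

957 bp


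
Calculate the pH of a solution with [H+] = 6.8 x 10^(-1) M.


pH = -log10([H+])
pH = -log10(6.8 x 10^(-1))
pH = 0.1675

0.1675


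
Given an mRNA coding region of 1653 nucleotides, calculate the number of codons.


codons = nucleotides / 3
codons = 1653 / 3 = 551

551


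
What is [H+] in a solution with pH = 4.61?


[H+] = 10^(-pH)
[H+] = 10^(-4.61)
[H+] = 2.455e-05 M

2.455e-05 M


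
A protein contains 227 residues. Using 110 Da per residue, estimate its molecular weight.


MW = n_residues * 110 Da
MW = 227 * 110
MW = 24970 Da

24970 Da


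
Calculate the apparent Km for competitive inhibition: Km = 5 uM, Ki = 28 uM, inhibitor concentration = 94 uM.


Km_app = Km * (1 + [I]/Ki)
Km_app = 5 * (1 + 94/28)
Km_app = 21.7857 uM

21.7857 uM


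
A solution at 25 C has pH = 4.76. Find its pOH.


pOH = 14 - pH
pOH = 14 - 4.76
pOH = 9.24

9.24


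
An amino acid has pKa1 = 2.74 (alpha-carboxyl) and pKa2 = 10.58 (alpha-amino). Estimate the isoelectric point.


pI = (pKa1 + pKa2) / 2
pI = (2.74 + 10.58) / 2
pI = 6.66

6.66


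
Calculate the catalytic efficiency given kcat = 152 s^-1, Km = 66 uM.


Catalytic efficiency = kcat / Km
= 152 / 66
= 2.303 uM^-1*s^-1

2.303 uM^-1*s^-1


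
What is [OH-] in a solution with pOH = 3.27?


[OH-] = 10^(-pOH)
[OH-] = 10^(-3.27)
[OH-] = 5.370e-04 M

5.370e-04 M


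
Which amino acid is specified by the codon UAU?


Standard genetic code lookup.
Codon UAU -> Tyr

Tyr


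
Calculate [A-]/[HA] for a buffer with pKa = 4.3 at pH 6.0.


[A-]/[HA] = 10^(pH - pKa)
= 10^(6.0 - 4.3)
= 50.1187

50.1187


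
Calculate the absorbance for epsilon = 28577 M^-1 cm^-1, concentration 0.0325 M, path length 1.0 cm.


A = epsilon * c * l
A = 28577 * 0.0325 * 1.0
A = 928.7525

928.7525


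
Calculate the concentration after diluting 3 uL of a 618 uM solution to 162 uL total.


C2 = C1 * V1 / V2
C2 = 618 * 3 / 162
C2 = 11.4444 uM

11.4444 uM


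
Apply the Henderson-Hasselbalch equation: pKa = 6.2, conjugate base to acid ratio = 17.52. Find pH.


pH = pKa + log10([A-]/[HA])
pH = 6.2 + log10(17.52)
pH = 7.4435

7.4435


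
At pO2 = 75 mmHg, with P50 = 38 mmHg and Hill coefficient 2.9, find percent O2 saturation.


Y = pO2^n / (P50^n + pO2^n)
Y = 75^2.9 / (38^2.9 + 75^2.9)
Y = 87.78%

87.78%


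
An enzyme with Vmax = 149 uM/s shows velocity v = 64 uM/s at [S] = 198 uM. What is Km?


Km = [S] * (Vmax - v) / v
Km = 198 * (149 - 64) / 64
Km = 262.9688 uM

262.9688 uM


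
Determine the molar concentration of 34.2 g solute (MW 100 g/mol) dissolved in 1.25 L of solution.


C = (mass / MW) / volume
C = (34.2 / 100) / 1.25
C = 0.2736 M

0.2736 M


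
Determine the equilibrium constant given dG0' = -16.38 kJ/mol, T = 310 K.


Keq = exp(-dG0 * 1000 / (R * T))
Keq = exp(-(-16.38) * 1000 / (8.314 * 310))
Keq = 575.5866

575.5866


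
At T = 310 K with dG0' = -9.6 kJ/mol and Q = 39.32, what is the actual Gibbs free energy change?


dG = dG0' + RT * ln(Q) / 1000
dG = -9.6 + 8.314 * 310 * ln(39.32) / 1000
dG = -0.1367 kJ/mol

-0.1367 kJ/mol


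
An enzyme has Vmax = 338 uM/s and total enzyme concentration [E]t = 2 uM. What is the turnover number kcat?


kcat = Vmax / [E]t
kcat = 338 / 2
kcat = 169.0 s^-1

169.0 s^-1


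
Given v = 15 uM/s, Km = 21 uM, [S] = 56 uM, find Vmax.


Vmax = v * (Km + [S]) / [S]
Vmax = 15 * (21 + 56) / 56
Vmax = 20.625 uM/s

20.625 uM/s


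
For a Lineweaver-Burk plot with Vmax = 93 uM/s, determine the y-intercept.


y-intercept = 1/Vmax
= 1/93
= 0.0108 s/uM

0.0108 s/uM


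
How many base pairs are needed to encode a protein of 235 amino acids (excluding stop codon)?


Each amino acid = 1 codon = 3 bp
bp = 235 * 3 = 705 bp

705 bp


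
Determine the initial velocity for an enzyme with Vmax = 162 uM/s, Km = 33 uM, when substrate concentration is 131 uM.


v = Vmax * [S] / (Km + [S])
v = 162 * 131 / (33 + 131)
v = 129.4024 uM/s

129.4024 uM/s


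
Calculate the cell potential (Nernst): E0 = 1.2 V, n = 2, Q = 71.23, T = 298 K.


E = E0 - (RT/nF) * ln(Q)
E = 1.2 - (8.314 * 298 / (2 * 96485)) * ln(71.23)
E = 1.1452 V

1.1452 V


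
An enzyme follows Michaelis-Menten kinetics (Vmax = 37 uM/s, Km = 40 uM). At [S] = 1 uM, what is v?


v = Vmax * [S] / (Km + [S])
v = 37 * 1 / (40 + 1)
v = 0.9024 uM/s

0.9024 uM/s


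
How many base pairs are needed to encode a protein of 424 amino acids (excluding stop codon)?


Each amino acid = 1 codon = 3 bp
bp = 424 * 3 = 1272 bp

1272 bp


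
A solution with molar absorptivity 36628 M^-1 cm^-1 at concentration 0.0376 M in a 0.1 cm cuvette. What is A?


A = epsilon * c * l
A = 36628 * 0.0376 * 0.1
A = 137.7213

137.7213


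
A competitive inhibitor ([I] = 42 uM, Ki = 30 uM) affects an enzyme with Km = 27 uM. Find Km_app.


Km_app = Km * (1 + [I]/Ki)
Km_app = 27 * (1 + 42/30)
Km_app = 64.8 uM

64.8 uM


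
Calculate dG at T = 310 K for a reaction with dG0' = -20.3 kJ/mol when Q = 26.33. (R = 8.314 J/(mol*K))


dG = dG0' + RT * ln(Q) / 1000
dG = -20.3 + 8.314 * 310 * ln(26.33) / 1000
dG = -11.8703 kJ/mol

-11.8703 kJ/mol


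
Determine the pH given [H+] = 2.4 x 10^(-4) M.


pH = -log10([H+])
pH = -log10(2.4 x 10^(-4))
pH = 3.6198

3.6198


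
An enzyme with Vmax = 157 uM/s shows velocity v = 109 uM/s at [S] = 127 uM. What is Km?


Km = [S] * (Vmax - v) / v
Km = 127 * (157 - 109) / 109
Km = 55.9266 uM

55.9266 uM


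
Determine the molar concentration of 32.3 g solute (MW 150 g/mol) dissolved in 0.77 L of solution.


C = (mass / MW) / volume
C = (32.3 / 150) / 0.77
C = 0.2797 M

0.2797 M


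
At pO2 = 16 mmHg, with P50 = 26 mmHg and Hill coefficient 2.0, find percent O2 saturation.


Y = pO2^n / (P50^n + pO2^n)
Y = 16^2.0 / (26^2.0 + 16^2.0)
Y = 27.47%

27.47%


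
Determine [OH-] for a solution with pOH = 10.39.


[OH-] = 10^(-pOH)
[OH-] = 10^(-10.39)
[OH-] = 4.074e-11 M

4.074e-11 M


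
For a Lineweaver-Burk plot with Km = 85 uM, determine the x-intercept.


x-intercept = -1/Km
= -1/85
= -0.0118 1/uM

-0.0118 1/uM


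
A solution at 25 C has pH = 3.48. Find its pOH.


pOH = 14 - pH
pOH = 14 - 3.48
pOH = 10.52

10.52


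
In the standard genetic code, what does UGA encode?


Standard genetic code lookup.
Codon UGA -> Stop

Stop


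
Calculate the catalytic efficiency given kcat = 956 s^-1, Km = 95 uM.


Catalytic efficiency = kcat / Km
= 956 / 95
= 10.0632 uM^-1*s^-1

10.0632 uM^-1*s^-1


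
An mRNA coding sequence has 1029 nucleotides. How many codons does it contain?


codons = nucleotides / 3
codons = 1029 / 3 = 343

343


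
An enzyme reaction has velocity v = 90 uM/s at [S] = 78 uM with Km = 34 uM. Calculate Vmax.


Vmax = v * (Km + [S]) / [S]
Vmax = 90 * (34 + 78) / 78
Vmax = 129.2308 uM/s

129.2308 uM/s


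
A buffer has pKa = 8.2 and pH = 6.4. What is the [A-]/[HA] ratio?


[A-]/[HA] = 10^(pH - pKa)
= 10^(6.4 - 8.2)
= 0.0158

0.0158


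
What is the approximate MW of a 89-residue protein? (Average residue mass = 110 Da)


MW = n_residues * 110 Da
MW = 89 * 110
MW = 9790 Da

9790 Da


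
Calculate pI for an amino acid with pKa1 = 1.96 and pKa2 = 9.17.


pI = (pKa1 + pKa2) / 2
pI = (1.96 + 9.17) / 2
pI = 5.565

5.565


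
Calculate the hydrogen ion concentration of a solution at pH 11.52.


[H+] = 10^(-pH)
[H+] = 10^(-11.52)
[H+] = 3.020e-12 M

3.020e-12 M


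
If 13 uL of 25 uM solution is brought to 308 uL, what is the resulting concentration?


C2 = C1 * V1 / V2
C2 = 25 * 13 / 308
C2 = 1.0552 uM

1.0552 uM


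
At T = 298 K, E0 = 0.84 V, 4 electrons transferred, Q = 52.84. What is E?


E = E0 - (RT/nF) * ln(Q)
E = 0.84 - (8.314 * 298 / (4 * 96485)) * ln(52.84)
E = 0.8145 V

0.8145 V


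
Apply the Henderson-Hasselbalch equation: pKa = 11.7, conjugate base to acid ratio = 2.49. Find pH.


pH = pKa + log10([A-]/[HA])
pH = 11.7 + log10(2.49)
pH = 12.0962

12.0962


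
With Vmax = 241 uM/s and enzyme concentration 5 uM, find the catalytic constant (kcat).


kcat = Vmax / [E]t
kcat = 241 / 5
kcat = 48.2 s^-1

48.2 s^-1


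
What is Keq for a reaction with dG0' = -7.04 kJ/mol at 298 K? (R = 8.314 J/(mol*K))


Keq = exp(-dG0 * 1000 / (R * T))
Keq = exp(-(-7.04) * 1000 / (8.314 * 298))
Keq = 17.1413

17.1413


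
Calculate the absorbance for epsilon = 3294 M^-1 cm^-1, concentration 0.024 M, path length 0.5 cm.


A = epsilon * c * l
A = 3294 * 0.024 * 0.5
A = 39.528

39.528


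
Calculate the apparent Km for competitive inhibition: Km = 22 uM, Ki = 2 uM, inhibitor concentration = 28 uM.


Km_app = Km * (1 + [I]/Ki)
Km_app = 22 * (1 + 28/2)
Km_app = 330.0 uM

330.0 uM


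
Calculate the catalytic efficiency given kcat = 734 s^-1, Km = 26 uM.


Catalytic efficiency = kcat / Km
= 734 / 26
= 28.2308 uM^-1*s^-1

28.2308 uM^-1*s^-1


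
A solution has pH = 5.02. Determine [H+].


[H+] = 10^(-pH)
[H+] = 10^(-5.02)
[H+] = 9.550e-06 M

9.550e-06 M


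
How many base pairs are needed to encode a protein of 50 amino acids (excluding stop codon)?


Each amino acid = 1 codon = 3 bp
bp = 50 * 3 = 150 bp

150 bp


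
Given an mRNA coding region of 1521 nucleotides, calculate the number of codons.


codons = nucleotides / 3
codons = 1521 / 3 = 507

507


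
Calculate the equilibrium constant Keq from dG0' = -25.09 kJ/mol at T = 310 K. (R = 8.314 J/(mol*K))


Keq = exp(-dG0 * 1000 / (R * T))
Keq = exp(-(-25.09) * 1000 / (8.314 * 310))
Keq = 16896.181

16896.181


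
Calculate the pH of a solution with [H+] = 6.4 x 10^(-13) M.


pH = -log10([H+])
pH = -log10(6.4 x 10^(-13))
pH = 12.1938

12.1938


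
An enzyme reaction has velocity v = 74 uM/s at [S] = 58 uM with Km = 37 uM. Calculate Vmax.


Vmax = v * (Km + [S]) / [S]
Vmax = 74 * (37 + 58) / 58
Vmax = 121.2069 uM/s

121.2069 uM/s


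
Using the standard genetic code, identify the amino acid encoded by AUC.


Standard genetic code lookup.
Codon AUC -> Ile

Ile


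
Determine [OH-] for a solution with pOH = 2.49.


[OH-] = 10^(-pOH)
[OH-] = 10^(-2.49)
[OH-] = 0.0032 M

0.0032 M


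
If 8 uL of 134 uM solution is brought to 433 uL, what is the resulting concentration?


C2 = C1 * V1 / V2
C2 = 134 * 8 / 433
C2 = 2.4758 uM

2.4758 uM


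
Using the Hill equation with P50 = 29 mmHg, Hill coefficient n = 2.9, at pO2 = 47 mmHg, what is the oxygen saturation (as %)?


Y = pO2^n / (P50^n + pO2^n)
Y = 47^2.9 / (29^2.9 + 47^2.9)
Y = 80.22%

80.22%


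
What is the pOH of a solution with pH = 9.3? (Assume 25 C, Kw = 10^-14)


pOH = 14 - pH
pOH = 14 - 9.3
pOH = 4.7

4.7


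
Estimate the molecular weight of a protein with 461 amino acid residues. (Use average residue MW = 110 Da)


MW = n_residues * 110 Da
MW = 461 * 110
MW = 50710 Da

50710 Da


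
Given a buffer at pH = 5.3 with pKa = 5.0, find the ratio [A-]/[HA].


[A-]/[HA] = 10^(pH - pKa)
= 10^(5.3 - 5.0)
= 1.9953

1.9953


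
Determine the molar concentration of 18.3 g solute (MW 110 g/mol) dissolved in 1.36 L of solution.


C = (mass / MW) / volume
C = (18.3 / 110) / 1.36
C = 0.1223 M

0.1223 M


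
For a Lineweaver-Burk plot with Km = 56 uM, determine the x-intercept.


x-intercept = -1/Km
= -1/56
= -0.0179 1/uM

-0.0179 1/uM


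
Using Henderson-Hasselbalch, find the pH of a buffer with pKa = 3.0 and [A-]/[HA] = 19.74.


pH = pKa + log10([A-]/[HA])
pH = 3.0 + log10(19.74)
pH = 4.2953

4.2953


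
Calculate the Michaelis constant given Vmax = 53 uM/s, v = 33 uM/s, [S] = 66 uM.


Km = [S] * (Vmax - v) / v
Km = 66 * (53 - 33) / 33
Km = 40.0 uM

40.0 uM


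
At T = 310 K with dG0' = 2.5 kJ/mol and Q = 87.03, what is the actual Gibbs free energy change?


dG = dG0' + RT * ln(Q) / 1000
dG = 2.5 + 8.314 * 310 * ln(87.03) / 1000
dG = 14.0111 kJ/mol

14.0111 kJ/mol


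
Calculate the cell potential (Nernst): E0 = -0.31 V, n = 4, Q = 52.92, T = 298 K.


E = E0 - (RT/nF) * ln(Q)
E = -0.31 - (8.314 * 298 / (4 * 96485)) * ln(52.92)
E = -0.3355 V

-0.3355 V


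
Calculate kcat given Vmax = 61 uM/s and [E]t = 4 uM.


kcat = Vmax / [E]t
kcat = 61 / 4
kcat = 15.25 s^-1

15.25 s^-1


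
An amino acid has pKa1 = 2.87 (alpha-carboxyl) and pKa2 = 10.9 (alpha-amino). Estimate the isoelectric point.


pI = (pKa1 + pKa2) / 2
pI = (2.87 + 10.9) / 2
pI = 6.885

6.885


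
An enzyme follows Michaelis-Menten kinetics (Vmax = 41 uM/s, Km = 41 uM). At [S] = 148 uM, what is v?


v = Vmax * [S] / (Km + [S])
v = 41 * 148 / (41 + 148)
v = 32.1058 uM/s

32.1058 uM/s


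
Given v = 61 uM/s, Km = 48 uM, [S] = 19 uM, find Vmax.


Vmax = v * (Km + [S]) / [S]
Vmax = 61 * (48 + 19) / 19
Vmax = 215.1053 uM/s

215.1053 uM/s


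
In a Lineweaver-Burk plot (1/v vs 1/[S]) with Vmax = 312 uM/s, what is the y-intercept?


y-intercept = 1/Vmax
= 1/312
= 0.0032 s/uM

0.0032 s/uM


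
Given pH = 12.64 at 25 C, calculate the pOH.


pOH = 14 - pH
pOH = 14 - 12.64
pOH = 1.36

1.36


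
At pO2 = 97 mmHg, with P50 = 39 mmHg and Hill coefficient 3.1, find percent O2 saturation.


Y = pO2^n / (P50^n + pO2^n)
Y = 97^3.1 / (39^3.1 + 97^3.1)
Y = 94.4%

94.4%


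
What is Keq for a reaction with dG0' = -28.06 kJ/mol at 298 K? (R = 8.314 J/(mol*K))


Keq = exp(-dG0 * 1000 / (R * T))
Keq = exp(-(-28.06) * 1000 / (8.314 * 298))
Keq = 82917.7359

82917.7359


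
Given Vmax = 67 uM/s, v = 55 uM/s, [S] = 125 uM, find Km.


Km = [S] * (Vmax - v) / v
Km = 125 * (67 - 55) / 55
Km = 27.2727 uM

27.2727 uM


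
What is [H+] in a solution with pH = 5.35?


[H+] = 10^(-pH)
[H+] = 10^(-5.35)
[H+] = 4.467e-06 M

4.467e-06 M


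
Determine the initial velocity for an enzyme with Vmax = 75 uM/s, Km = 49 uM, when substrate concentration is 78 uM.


v = Vmax * [S] / (Km + [S])
v = 75 * 78 / (49 + 78)
v = 46.063 uM/s

46.063 uM/s


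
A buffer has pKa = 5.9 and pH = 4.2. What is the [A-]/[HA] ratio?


[A-]/[HA] = 10^(pH - pKa)
= 10^(4.2 - 5.9)
= 0.02

0.02


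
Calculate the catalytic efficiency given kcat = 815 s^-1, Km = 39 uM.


Catalytic efficiency = kcat / Km
= 815 / 39
= 20.8974 uM^-1*s^-1

20.8974 uM^-1*s^-1


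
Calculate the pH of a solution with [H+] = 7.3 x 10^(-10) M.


pH = -log10([H+])
pH = -log10(7.3 x 10^(-10))
pH = 9.1367

9.1367


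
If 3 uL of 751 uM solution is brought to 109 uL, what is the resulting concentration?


C2 = C1 * V1 / V2
C2 = 751 * 3 / 109
C2 = 20.6697 uM

20.6697 uM


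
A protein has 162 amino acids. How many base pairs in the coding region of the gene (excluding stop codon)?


Each amino acid = 1 codon = 3 bp
bp = 162 * 3 = 486 bp

486 bp


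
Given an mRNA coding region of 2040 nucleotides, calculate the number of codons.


codons = nucleotides / 3
codons = 2040 / 3 = 680

680


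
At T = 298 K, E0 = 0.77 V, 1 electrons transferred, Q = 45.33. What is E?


E = E0 - (RT/nF) * ln(Q)
E = 0.77 - (8.314 * 298 / (1 * 96485)) * ln(45.33)
E = 0.6721 V

0.6721 V


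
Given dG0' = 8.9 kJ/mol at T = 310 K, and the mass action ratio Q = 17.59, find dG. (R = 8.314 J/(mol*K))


dG = dG0' + RT * ln(Q) / 1000
dG = 8.9 + 8.314 * 310 * ln(17.59) / 1000
dG = 16.2901 kJ/mol

16.2901 kJ/mol


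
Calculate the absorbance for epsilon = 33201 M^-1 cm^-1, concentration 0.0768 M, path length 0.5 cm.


A = epsilon * c * l
A = 33201 * 0.0768 * 0.5
A = 1274.9184

1274.9184


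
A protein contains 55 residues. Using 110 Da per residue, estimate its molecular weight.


MW = n_residues * 110 Da
MW = 55 * 110
MW = 6050 Da

6050 Da


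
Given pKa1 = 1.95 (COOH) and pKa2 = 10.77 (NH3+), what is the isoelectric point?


pI = (pKa1 + pKa2) / 2
pI = (1.95 + 10.77) / 2
pI = 6.36

6.36


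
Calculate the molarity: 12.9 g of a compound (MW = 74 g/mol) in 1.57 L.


C = (mass / MW) / volume
C = (12.9 / 74) / 1.57
C = 0.111 M

0.111 M


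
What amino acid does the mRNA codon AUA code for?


Standard genetic code lookup.
Codon AUA -> Ile

Ile


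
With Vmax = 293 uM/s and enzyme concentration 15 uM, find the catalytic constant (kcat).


kcat = Vmax / [E]t
kcat = 293 / 15
kcat = 19.5333 s^-1

19.5333 s^-1


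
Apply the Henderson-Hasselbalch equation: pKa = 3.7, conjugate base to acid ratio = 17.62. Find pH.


pH = pKa + log10([A-]/[HA])
pH = 3.7 + log10(17.62)
pH = 4.946

4.946


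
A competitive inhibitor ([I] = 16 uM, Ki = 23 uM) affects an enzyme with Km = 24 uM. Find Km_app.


Km_app = Km * (1 + [I]/Ki)
Km_app = 24 * (1 + 16/23)
Km_app = 40.6957 uM

40.6957 uM


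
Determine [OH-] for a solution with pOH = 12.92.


[OH-] = 10^(-pOH)
[OH-] = 10^(-12.92)
[OH-] = 1.202e-13 M

1.202e-13 M


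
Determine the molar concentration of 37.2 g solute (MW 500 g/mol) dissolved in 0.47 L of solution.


C = (mass / MW) / volume
C = (37.2 / 500) / 0.47
C = 0.1583 M

0.1583 M


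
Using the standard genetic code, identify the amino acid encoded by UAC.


Standard genetic code lookup.
Codon UAC -> Tyr

Tyr


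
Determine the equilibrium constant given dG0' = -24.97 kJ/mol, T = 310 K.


Keq = exp(-dG0 * 1000 / (R * T))
Keq = exp(-(-24.97) * 1000 / (8.314 * 310))
Keq = 16127.5339

16127.5339


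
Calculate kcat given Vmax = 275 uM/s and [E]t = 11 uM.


kcat = Vmax / [E]t
kcat = 275 / 11
kcat = 25.0 s^-1

25.0 s^-1


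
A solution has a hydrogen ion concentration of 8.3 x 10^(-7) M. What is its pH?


pH = -log10([H+])
pH = -log10(8.3 x 10^(-7))
pH = 6.0809

6.0809


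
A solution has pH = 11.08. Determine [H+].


[H+] = 10^(-pH)
[H+] = 10^(-11.08)
[H+] = 8.318e-12 M

8.318e-12 M


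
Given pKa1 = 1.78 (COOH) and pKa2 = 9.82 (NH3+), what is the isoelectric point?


pI = (pKa1 + pKa2) / 2
pI = (1.78 + 9.82) / 2
pI = 5.8

5.8


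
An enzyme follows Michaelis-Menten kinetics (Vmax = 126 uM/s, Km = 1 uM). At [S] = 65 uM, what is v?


v = Vmax * [S] / (Km + [S])
v = 126 * 65 / (1 + 65)
v = 124.0909 uM/s

124.0909 uM/s


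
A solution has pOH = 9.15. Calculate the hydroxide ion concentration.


[OH-] = 10^(-pOH)
[OH-] = 10^(-9.15)
[OH-] = 7.079e-10 M

7.079e-10 M


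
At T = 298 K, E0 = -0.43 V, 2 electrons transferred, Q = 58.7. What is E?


E = E0 - (RT/nF) * ln(Q)
E = -0.43 - (8.314 * 298 / (2 * 96485)) * ln(58.7)
E = -0.4823 V

-0.4823 V


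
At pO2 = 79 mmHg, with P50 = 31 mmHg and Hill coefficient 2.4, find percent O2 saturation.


Y = pO2^n / (P50^n + pO2^n)
Y = 79^2.4 / (31^2.4 + 79^2.4)
Y = 90.42%

90.42%


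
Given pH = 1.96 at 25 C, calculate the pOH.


pOH = 14 - pH
pOH = 14 - 1.96
pOH = 12.04

12.04


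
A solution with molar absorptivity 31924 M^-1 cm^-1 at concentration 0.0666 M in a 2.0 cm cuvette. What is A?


A = epsilon * c * l
A = 31924 * 0.0666 * 2.0
A = 4252.2768

4252.2768


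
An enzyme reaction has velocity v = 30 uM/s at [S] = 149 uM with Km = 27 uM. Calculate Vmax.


Vmax = v * (Km + [S]) / [S]
Vmax = 30 * (27 + 149) / 149
Vmax = 35.4362 uM/s

35.4362 uM/s


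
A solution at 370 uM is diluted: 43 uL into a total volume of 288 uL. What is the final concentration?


C2 = C1 * V1 / V2
C2 = 370 * 43 / 288
C2 = 55.2431 uM

55.2431 uM


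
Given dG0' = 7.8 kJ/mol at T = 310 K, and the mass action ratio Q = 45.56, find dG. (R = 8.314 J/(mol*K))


dG = dG0' + RT * ln(Q) / 1000
dG = 7.8 + 8.314 * 310 * ln(45.56) / 1000
dG = 17.6429 kJ/mol

17.6429 kJ/mol


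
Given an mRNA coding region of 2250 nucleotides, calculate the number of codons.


codons = nucleotides / 3
codons = 2250 / 3 = 750

750


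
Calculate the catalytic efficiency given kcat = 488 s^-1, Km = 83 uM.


Catalytic efficiency = kcat / Km
= 488 / 83
= 5.8795 uM^-1*s^-1

5.8795 uM^-1*s^-1


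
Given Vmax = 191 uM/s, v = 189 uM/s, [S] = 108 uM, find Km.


Km = [S] * (Vmax - v) / v
Km = 108 * (191 - 189) / 189
Km = 1.1429 uM

1.1429 uM


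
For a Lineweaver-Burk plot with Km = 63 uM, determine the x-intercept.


x-intercept = -1/Km
= -1/63
= -0.0159 1/uM

-0.0159 1/uM


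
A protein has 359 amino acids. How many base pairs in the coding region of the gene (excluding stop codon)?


Each amino acid = 1 codon = 3 bp
bp = 359 * 3 = 1077 bp

1077 bp


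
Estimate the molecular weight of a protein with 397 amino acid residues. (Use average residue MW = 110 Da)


MW = n_residues * 110 Da
MW = 397 * 110
MW = 43670 Da

43670 Da


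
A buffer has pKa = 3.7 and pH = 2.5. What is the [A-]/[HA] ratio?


[A-]/[HA] = 10^(pH - pKa)
= 10^(2.5 - 3.7)
= 0.0631

0.0631


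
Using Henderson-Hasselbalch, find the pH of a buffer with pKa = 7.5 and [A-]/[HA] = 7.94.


pH = pKa + log10([A-]/[HA])
pH = 7.5 + log10(7.94)
pH = 8.3998

8.3998


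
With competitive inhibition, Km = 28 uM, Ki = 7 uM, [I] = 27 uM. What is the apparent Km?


Km_app = Km * (1 + [I]/Ki)
Km_app = 28 * (1 + 27/7)
Km_app = 136.0 uM

136.0 uM


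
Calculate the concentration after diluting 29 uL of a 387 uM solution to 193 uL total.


C2 = C1 * V1 / V2
C2 = 387 * 29 / 193
C2 = 58.1503 uM

58.1503 uM


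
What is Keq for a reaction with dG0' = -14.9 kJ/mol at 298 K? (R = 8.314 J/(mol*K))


Keq = exp(-dG0 * 1000 / (R * T))
Keq = exp(-(-14.9) * 1000 / (8.314 * 298))
Keq = 409.097

409.097


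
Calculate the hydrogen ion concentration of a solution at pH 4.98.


[H+] = 10^(-pH)
[H+] = 10^(-4.98)
[H+] = 1.047e-05 M

1.047e-05 M


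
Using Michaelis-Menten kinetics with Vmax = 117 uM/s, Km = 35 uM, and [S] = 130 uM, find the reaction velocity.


v = Vmax * [S] / (Km + [S])
v = 117 * 130 / (35 + 130)
v = 92.1818 uM/s

92.1818 uM/s


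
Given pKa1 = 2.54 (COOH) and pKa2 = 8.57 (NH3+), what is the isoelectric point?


pI = (pKa1 + pKa2) / 2
pI = (2.54 + 8.57) / 2
pI = 5.555

5.555


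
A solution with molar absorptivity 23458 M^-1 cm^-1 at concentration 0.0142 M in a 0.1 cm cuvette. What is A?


A = epsilon * c * l
A = 23458 * 0.0142 * 0.1
A = 33.3104

33.3104


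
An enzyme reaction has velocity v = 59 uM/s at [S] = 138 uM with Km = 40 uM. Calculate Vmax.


Vmax = v * (Km + [S]) / [S]
Vmax = 59 * (40 + 138) / 138
Vmax = 76.1014 uM/s

76.1014 uM/s


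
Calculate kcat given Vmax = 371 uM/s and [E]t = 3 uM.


kcat = Vmax / [E]t
kcat = 371 / 3
kcat = 123.6667 s^-1

123.6667 s^-1


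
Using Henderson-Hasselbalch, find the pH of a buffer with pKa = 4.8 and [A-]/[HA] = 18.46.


pH = pKa + log10([A-]/[HA])
pH = 4.8 + log10(18.46)
pH = 6.0662

6.0662


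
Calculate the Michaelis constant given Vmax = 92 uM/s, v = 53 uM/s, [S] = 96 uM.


Km = [S] * (Vmax - v) / v
Km = 96 * (92 - 53) / 53
Km = 70.6415 uM

70.6415 uM


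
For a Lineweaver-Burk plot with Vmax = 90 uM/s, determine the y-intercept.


y-intercept = 1/Vmax
= 1/90
= 0.0111 s/uM

0.0111 s/uM


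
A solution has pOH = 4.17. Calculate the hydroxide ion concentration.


[OH-] = 10^(-pOH)
[OH-] = 10^(-4.17)
[OH-] = 6.761e-05 M

6.761e-05 M


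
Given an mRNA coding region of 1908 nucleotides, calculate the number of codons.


codons = nucleotides / 3
codons = 1908 / 3 = 636

636


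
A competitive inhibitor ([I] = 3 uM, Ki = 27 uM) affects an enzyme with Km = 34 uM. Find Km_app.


Km_app = Km * (1 + [I]/Ki)
Km_app = 34 * (1 + 3/27)
Km_app = 37.7778 uM

37.7778 uM


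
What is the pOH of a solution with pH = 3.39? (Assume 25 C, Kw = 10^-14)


pOH = 14 - pH
pOH = 14 - 3.39
pOH = 10.61

10.61


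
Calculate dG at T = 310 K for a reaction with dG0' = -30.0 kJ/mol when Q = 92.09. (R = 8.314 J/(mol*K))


dG = dG0' + RT * ln(Q) / 1000
dG = -30.0 + 8.314 * 310 * ln(92.09) / 1000
dG = -18.3433 kJ/mol

-18.3433 kJ/mol


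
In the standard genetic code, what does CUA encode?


Standard genetic code lookup.
Codon CUA -> Leu

Leu


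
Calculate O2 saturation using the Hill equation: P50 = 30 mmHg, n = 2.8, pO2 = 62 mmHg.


Y = pO2^n / (P50^n + pO2^n)
Y = 62^2.8 / (30^2.8 + 62^2.8)
Y = 88.42%

88.42%


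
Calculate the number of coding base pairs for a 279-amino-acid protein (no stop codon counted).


Each amino acid = 1 codon = 3 bp
bp = 279 * 3 = 837 bp

837 bp


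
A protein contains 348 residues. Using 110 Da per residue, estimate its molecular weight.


MW = n_residues * 110 Da
MW = 348 * 110
MW = 38280 Da

38280 Da


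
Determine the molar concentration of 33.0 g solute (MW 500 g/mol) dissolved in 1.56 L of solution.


C = (mass / MW) / volume
C = (33.0 / 500) / 1.56
C = 0.0423 M

0.0423 M


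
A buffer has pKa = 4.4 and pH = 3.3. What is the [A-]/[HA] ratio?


[A-]/[HA] = 10^(pH - pKa)
= 10^(3.3 - 4.4)
= 0.0794

0.0794


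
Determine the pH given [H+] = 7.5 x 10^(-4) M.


pH = -log10([H+])
pH = -log10(7.5 x 10^(-4))
pH = 3.1249

3.1249


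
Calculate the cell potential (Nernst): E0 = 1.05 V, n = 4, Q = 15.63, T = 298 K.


E = E0 - (RT/nF) * ln(Q)
E = 1.05 - (8.314 * 298 / (4 * 96485)) * ln(15.63)
E = 1.0324 V

1.0324 V


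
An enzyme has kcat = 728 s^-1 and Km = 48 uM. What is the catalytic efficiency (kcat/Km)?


Catalytic efficiency = kcat / Km
= 728 / 48
= 15.1667 uM^-1*s^-1

15.1667 uM^-1*s^-1


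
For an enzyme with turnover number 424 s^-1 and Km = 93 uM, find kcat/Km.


Catalytic efficiency = kcat / Km
= 424 / 93
= 4.5591 uM^-1*s^-1

4.5591 uM^-1*s^-1


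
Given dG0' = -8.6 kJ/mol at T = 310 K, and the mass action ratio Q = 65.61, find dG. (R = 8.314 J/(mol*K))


dG = dG0' + RT * ln(Q) / 1000
dG = -8.6 + 8.314 * 310 * ln(65.61) / 1000
dG = 2.1829 kJ/mol

2.1829 kJ/mol


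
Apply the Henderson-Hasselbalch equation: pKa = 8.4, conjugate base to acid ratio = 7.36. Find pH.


pH = pKa + log10([A-]/[HA])
pH = 8.4 + log10(7.36)
pH = 9.2669

9.2669


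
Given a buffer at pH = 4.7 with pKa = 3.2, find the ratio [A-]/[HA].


[A-]/[HA] = 10^(pH - pKa)
= 10^(4.7 - 3.2)
= 31.6228

31.6228


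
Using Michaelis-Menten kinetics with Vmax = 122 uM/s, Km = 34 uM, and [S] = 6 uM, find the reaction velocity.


v = Vmax * [S] / (Km + [S])
v = 122 * 6 / (34 + 6)
v = 18.3 uM/s

18.3 uM/s


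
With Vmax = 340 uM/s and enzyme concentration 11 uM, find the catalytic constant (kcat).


kcat = Vmax / [E]t
kcat = 340 / 11
kcat = 30.9091 s^-1

30.9091 s^-1


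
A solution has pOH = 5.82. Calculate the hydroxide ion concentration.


[OH-] = 10^(-pOH)
[OH-] = 10^(-5.82)
[OH-] = 1.514e-06 M

1.514e-06 M


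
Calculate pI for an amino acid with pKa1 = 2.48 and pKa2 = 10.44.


pI = (pKa1 + pKa2) / 2
pI = (2.48 + 10.44) / 2
pI = 6.46

6.46


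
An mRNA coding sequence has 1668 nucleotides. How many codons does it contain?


codons = nucleotides / 3
codons = 1668 / 3 = 556

556


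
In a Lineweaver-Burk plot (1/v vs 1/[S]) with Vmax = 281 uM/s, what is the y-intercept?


y-intercept = 1/Vmax
= 1/281
= 0.0036 s/uM

0.0036 s/uM


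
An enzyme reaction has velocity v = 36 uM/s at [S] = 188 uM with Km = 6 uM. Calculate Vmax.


Vmax = v * (Km + [S]) / [S]
Vmax = 36 * (6 + 188) / 188
Vmax = 37.1489 uM/s

37.1489 uM/s


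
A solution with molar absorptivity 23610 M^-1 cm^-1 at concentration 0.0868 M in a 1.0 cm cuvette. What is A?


A = epsilon * c * l
A = 23610 * 0.0868 * 1.0
A = 2049.348

2049.348


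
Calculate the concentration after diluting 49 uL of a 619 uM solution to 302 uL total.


C2 = C1 * V1 / V2
C2 = 619 * 49 / 302
C2 = 100.4338 uM

100.4338 uM


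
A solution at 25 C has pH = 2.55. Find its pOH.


pOH = 14 - pH
pOH = 14 - 2.55
pOH = 11.45

11.45


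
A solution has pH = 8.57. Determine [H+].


[H+] = 10^(-pH)
[H+] = 10^(-8.57)
[H+] = 2.692e-09 M

2.692e-09 M


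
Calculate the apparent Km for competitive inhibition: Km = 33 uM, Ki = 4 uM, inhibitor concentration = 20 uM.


Km_app = Km * (1 + [I]/Ki)
Km_app = 33 * (1 + 20/4)
Km_app = 198.0 uM

198.0 uM


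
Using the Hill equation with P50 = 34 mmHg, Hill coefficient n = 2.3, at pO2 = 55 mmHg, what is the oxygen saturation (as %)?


Y = pO2^n / (P50^n + pO2^n)
Y = 55^2.3 / (34^2.3 + 55^2.3)
Y = 75.14%

75.14%


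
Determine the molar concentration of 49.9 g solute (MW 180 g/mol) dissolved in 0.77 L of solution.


C = (mass / MW) / volume
C = (49.9 / 180) / 0.77
C = 0.36 M

0.36 M


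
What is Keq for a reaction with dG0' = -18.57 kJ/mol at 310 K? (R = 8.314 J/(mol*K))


Keq = exp(-dG0 * 1000 / (R * T))
Keq = exp(-(-18.57) * 1000 / (8.314 * 310))
Keq = 1346.2833

1346.2833


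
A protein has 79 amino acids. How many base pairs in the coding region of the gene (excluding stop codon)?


Each amino acid = 1 codon = 3 bp
bp = 79 * 3 = 237 bp

237 bp


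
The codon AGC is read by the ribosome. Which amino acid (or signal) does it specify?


Standard genetic code lookup.
Codon AGC -> Ser

Ser


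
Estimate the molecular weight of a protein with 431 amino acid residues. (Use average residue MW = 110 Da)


MW = n_residues * 110 Da
MW = 431 * 110
MW = 47410 Da

47410 Da


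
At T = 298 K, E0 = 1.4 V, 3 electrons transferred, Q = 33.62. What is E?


E = E0 - (RT/nF) * ln(Q)
E = 1.4 - (8.314 * 298 / (3 * 96485)) * ln(33.62)
E = 1.3699 V

1.3699 V


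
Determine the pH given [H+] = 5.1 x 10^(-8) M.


pH = -log10([H+])
pH = -log10(5.1 x 10^(-8))
pH = 7.2924

7.2924


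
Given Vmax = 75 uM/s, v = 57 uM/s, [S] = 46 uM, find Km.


Km = [S] * (Vmax - v) / v
Km = 46 * (75 - 57) / 57
Km = 14.5263 uM

14.5263 uM


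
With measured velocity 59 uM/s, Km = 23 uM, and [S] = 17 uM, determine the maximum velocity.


Vmax = v * (Km + [S]) / [S]
Vmax = 59 * (23 + 17) / 17
Vmax = 138.8235 uM/s

138.8235 uM/s


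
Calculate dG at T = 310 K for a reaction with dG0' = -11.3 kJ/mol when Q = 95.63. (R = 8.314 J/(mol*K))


dG = dG0' + RT * ln(Q) / 1000
dG = -11.3 + 8.314 * 310 * ln(95.63) / 1000
dG = 0.4539 kJ/mol

0.4539 kJ/mol


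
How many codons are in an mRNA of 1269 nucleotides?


codons = nucleotides / 3
codons = 1269 / 3 = 423

423


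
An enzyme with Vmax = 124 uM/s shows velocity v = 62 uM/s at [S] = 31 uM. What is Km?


Km = [S] * (Vmax - v) / v
Km = 31 * (124 - 62) / 62
Km = 31.0 uM

31.0 uM


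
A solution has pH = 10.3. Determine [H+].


[H+] = 10^(-pH)
[H+] = 10^(-10.3)
[H+] = 5.012e-11 M

5.012e-11 M


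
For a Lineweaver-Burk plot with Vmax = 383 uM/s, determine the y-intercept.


y-intercept = 1/Vmax
= 1/383
= 0.0026 s/uM

0.0026 s/uM


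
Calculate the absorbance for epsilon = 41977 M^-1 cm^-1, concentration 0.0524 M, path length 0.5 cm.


A = epsilon * c * l
A = 41977 * 0.0524 * 0.5
A = 1099.7974

1099.7974


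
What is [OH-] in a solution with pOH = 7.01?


[OH-] = 10^(-pOH)
[OH-] = 10^(-7.01)
[OH-] = 9.772e-08 M

9.772e-08 M


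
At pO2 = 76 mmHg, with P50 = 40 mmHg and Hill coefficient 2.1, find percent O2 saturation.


Y = pO2^n / (P50^n + pO2^n)
Y = 76^2.1 / (40^2.1 + 76^2.1)
Y = 79.38%

79.38%


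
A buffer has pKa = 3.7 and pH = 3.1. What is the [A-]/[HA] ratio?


[A-]/[HA] = 10^(pH - pKa)
= 10^(3.1 - 3.7)
= 0.2512

0.2512


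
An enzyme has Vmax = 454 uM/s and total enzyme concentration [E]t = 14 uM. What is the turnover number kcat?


kcat = Vmax / [E]t
kcat = 454 / 14
kcat = 32.4286 s^-1

32.4286 s^-1


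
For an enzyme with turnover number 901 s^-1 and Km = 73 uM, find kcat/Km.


Catalytic efficiency = kcat / Km
= 901 / 73
= 12.3425 uM^-1*s^-1

12.3425 uM^-1*s^-1


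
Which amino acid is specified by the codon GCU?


Standard genetic code lookup.
Codon GCU -> Ala

Ala


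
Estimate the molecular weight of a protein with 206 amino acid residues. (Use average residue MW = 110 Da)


MW = n_residues * 110 Da
MW = 206 * 110
MW = 22660 Da

22660 Da


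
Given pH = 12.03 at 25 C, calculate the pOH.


pOH = 14 - pH
pOH = 14 - 12.03
pOH = 1.97

1.97


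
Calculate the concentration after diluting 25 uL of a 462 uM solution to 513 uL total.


C2 = C1 * V1 / V2
C2 = 462 * 25 / 513
C2 = 22.5146 uM

22.5146 uM


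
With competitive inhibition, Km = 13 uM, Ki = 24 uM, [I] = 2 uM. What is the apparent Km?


Km_app = Km * (1 + [I]/Ki)
Km_app = 13 * (1 + 2/24)
Km_app = 14.0833 uM

14.0833 uM


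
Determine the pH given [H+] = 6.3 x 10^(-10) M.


pH = -log10([H+])
pH = -log10(6.3 x 10^(-10))
pH = 9.2007

9.2007


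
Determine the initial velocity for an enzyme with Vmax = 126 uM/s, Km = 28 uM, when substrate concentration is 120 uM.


v = Vmax * [S] / (Km + [S])
v = 126 * 120 / (28 + 120)
v = 102.1622 uM/s

102.1622 uM/s


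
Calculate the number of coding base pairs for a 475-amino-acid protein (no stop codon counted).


Each amino acid = 1 codon = 3 bp
bp = 475 * 3 = 1425 bp

1425 bp


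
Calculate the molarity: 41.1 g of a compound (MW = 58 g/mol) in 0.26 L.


C = (mass / MW) / volume
C = (41.1 / 58) / 0.26
C = 2.7255 M

2.7255 M


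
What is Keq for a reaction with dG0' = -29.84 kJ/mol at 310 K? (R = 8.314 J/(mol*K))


Keq = exp(-dG0 * 1000 / (R * T))
Keq = exp(-(-29.84) * 1000 / (8.314 * 310))
Keq = 106705.5343

106705.5343


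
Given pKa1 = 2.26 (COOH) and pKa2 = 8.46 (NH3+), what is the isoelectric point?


pI = (pKa1 + pKa2) / 2
pI = (2.26 + 8.46) / 2
pI = 5.36

5.36


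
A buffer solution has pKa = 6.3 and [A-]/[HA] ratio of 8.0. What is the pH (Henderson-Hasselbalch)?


pH = pKa + log10([A-]/[HA])
pH = 6.3 + log10(8.0)
pH = 7.2031

7.2031


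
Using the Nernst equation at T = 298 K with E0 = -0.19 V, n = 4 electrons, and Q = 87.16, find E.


E = E0 - (RT/nF) * ln(Q)
E = -0.19 - (8.314 * 298 / (4 * 96485)) * ln(87.16)
E = -0.2187 V

-0.2187 V


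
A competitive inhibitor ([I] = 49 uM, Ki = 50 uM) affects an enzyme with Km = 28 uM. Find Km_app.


Km_app = Km * (1 + [I]/Ki)
Km_app = 28 * (1 + 49/50)
Km_app = 55.44 uM

55.44 uM


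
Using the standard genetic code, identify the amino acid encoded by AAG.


Standard genetic code lookup.
Codon AAG -> Lys

Lys


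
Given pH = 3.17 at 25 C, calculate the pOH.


pOH = 14 - pH
pOH = 14 - 3.17
pOH = 10.83

10.83


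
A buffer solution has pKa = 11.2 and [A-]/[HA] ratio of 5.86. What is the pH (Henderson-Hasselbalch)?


pH = pKa + log10([A-]/[HA])
pH = 11.2 + log10(5.86)
pH = 11.9679

11.9679


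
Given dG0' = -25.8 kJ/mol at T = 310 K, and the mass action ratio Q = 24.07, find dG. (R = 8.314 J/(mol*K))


dG = dG0' + RT * ln(Q) / 1000
dG = -25.8 + 8.314 * 310 * ln(24.07) / 1000
dG = -17.6016 kJ/mol

-17.6016 kJ/mol


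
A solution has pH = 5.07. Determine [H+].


[H+] = 10^(-pH)
[H+] = 10^(-5.07)
[H+] = 8.511e-06 M

8.511e-06 M


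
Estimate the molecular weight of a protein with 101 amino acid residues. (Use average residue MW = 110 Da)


MW = n_residues * 110 Da
MW = 101 * 110
MW = 11110 Da

11110 Da


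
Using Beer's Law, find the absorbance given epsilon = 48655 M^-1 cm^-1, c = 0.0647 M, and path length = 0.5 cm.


A = epsilon * c * l
A = 48655 * 0.0647 * 0.5
A = 1573.9892

1573.9892


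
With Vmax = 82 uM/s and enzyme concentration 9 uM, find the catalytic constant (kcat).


kcat = Vmax / [E]t
kcat = 82 / 9
kcat = 9.1111 s^-1

9.1111 s^-1


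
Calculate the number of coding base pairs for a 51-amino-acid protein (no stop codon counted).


Each amino acid = 1 codon = 3 bp
bp = 51 * 3 = 153 bp

153 bp


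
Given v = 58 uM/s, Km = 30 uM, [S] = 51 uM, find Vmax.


Vmax = v * (Km + [S]) / [S]
Vmax = 58 * (30 + 51) / 51
Vmax = 92.1176 uM/s

92.1176 uM/s


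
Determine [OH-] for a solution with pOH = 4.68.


[OH-] = 10^(-pOH)
[OH-] = 10^(-4.68)
[OH-] = 2.089e-05 M

2.089e-05 M


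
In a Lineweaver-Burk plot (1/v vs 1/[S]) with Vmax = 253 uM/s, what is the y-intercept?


y-intercept = 1/Vmax
= 1/253
= 0.004 s/uM

0.004 s/uM


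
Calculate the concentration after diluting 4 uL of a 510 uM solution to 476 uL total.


C2 = C1 * V1 / V2
C2 = 510 * 4 / 476
C2 = 4.2857 uM

4.2857 uM


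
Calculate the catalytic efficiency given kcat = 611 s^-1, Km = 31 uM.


Catalytic efficiency = kcat / Km
= 611 / 31
= 19.7097 uM^-1*s^-1

19.7097 uM^-1*s^-1


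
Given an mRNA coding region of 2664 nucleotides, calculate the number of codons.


codons = nucleotides / 3
codons = 2664 / 3 = 888

888


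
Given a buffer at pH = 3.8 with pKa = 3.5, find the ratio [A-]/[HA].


[A-]/[HA] = 10^(pH - pKa)
= 10^(3.8 - 3.5)
= 1.9953

1.9953


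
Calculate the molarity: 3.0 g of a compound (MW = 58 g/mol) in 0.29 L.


C = (mass / MW) / volume
C = (3.0 / 58) / 0.29
C = 0.1784 M

0.1784 M


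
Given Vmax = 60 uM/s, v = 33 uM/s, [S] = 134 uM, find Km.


Km = [S] * (Vmax - v) / v
Km = 134 * (60 - 33) / 33
Km = 109.6364 uM

109.6364 uM


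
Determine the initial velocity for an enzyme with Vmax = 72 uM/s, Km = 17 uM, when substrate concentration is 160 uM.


v = Vmax * [S] / (Km + [S])
v = 72 * 160 / (17 + 160)
v = 65.0847 uM/s

65.0847 uM/s


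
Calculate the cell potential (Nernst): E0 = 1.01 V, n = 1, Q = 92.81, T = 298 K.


E = E0 - (RT/nF) * ln(Q)
E = 1.01 - (8.314 * 298 / (1 * 96485)) * ln(92.81)
E = 0.8937 V

0.8937 V


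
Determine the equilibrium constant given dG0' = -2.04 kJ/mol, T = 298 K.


Keq = exp(-dG0 * 1000 / (R * T))
Keq = exp(-(-2.04) * 1000 / (8.314 * 298))
Keq = 2.2782

2.2782


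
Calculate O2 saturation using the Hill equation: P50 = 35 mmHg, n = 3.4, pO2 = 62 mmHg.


Y = pO2^n / (P50^n + pO2^n)
Y = 62^3.4 / (35^3.4 + 62^3.4)
Y = 87.48%

87.48%


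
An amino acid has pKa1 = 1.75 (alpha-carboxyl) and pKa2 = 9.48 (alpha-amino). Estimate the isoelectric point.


pI = (pKa1 + pKa2) / 2
pI = (1.75 + 9.48) / 2
pI = 5.615

5.615


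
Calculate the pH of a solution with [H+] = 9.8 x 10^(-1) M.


pH = -log10([H+])
pH = -log10(9.8 x 10^(-1))
pH = 0.0088

0.0088


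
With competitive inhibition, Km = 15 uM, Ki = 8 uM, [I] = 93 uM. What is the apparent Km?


Km_app = Km * (1 + [I]/Ki)
Km_app = 15 * (1 + 93/8)
Km_app = 189.375 uM

189.375 uM


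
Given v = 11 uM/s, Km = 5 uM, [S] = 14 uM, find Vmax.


Vmax = v * (Km + [S]) / [S]
Vmax = 11 * (5 + 14) / 14
Vmax = 14.9286 uM/s

14.9286 uM/s


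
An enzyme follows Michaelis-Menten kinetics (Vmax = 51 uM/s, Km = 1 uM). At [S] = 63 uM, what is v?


v = Vmax * [S] / (Km + [S])
v = 51 * 63 / (1 + 63)
v = 50.2031 uM/s

50.2031 uM/s


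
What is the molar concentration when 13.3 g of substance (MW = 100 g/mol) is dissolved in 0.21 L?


C = (mass / MW) / volume
C = (13.3 / 100) / 0.21
C = 0.6333 M

0.6333 M
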